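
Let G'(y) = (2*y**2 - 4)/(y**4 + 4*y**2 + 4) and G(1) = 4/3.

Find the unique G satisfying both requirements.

G(y) = 2*(y**2 - y + 2)/(y**2 + 2)

G'(y) has the shape u'v + uv' for u = -2*y and v = 1/(y**2 + 2) — it is the derivative of the product u*v.
A general antiderivative is -2*y/(y**2 + 2) + C.
The condition gives C = 4/3 - (-2/3) = 2.
So G(y) = 2*(y**2 - y + 2)/(y**2 + 2).
Check: d/dy[2*(y**2 - y + 2)/(y**2 + 2)] = (2*y**2 - 4)/(y**4 + 4*y**2 + 4) = G'(y).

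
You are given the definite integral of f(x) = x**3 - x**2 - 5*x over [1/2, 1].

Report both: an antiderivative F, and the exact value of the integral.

Antiderivative: F(x) = x**4/4 - x**3/3 - 5*x**2/2; value = -371/192

Integrate term by term and add the pieces.
F(x) = x**4/4 - x**3/3 - 5*x**2/2 is an antiderivative of f.
Check: d/dx[x**4/4 - x**3/3 - 5*x**2/2] = x**3 - x**2 - 5*x = f(x).
F(1) = -31/12; F(1/2) = -125/192.
Integral = F(1) - F(1/2) = -371/192.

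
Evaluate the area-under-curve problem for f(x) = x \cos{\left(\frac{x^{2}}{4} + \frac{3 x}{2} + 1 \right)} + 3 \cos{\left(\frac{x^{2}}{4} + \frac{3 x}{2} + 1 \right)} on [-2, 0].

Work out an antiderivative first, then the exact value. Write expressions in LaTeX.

f matches the chain-rule pattern g'(h)*h' with inner function h(x) = \frac{x^{2}}{4} + \frac{3 x}{2} + 1; substituting u = h(x) collapses the integral.
F(x) = 2 \sin{\left(\frac{x^{2}}{4} + \frac{3 x}{2} + 1 \right)} is an antiderivative of f.
Check: d/dx[2 \sin{\left(\frac{x^{2}}{4} + \frac{3 x}{2} + 1 \right)}] = x \cos{\left(\frac{x^{2}}{4} + \frac{3 x}{2} + 1 \right)} + 3 \cos{\left(\frac{x^{2}}{4} + \frac{3 x}{2} + 1 \right)} = f(x).
F(0) = 2 \sin{\left(1 \right)}; F(-2) = - 2 \sin{\left(1 \right)}.
Integral = F(0) - F(-2) = 4 \sin{\left(1 \right)}.

Antiderivative: F(x) = 2 \sin{\left(\frac{x^{2}}{4} + \frac{3 x}{2} + 1 \right)}; value = 4 \sin{\left(1 \right)}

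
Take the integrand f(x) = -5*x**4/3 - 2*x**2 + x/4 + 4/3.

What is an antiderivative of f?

An antiderivative is F(x) = -x*(8*x**4 + 16*x**2 - 3*x - 32)/24.

The integrand splits into summands that can be handled one at a time.
Check: d/dx[-x*(8*x**4 + 16*x**2 - 3*x - 32)/24] = -5*x**4/3 - 2*x**2 + x/4 + 4/3 = f(x).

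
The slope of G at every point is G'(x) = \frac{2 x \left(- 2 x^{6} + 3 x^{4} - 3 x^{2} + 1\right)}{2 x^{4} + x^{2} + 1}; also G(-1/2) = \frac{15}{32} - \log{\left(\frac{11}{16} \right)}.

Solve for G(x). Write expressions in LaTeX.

G(x) = - \frac{x^{4}}{2} + 2 x^{2} - \log{\left(x^{4} + \frac{x^{2}}{2} + \frac{1}{2} \right)}

Since d/dx undoes antidifferentiation here, G(x) must give back the stated G'(x).
A general antiderivative is - \frac{\left(x^{2} - 2\right)^{2}}{2} - \log{\left(x^{4} + \frac{x^{2}}{2} + \frac{1}{2} \right)} + C.
The condition gives C = \frac{15}{32} - \log{\left(\frac{11}{16} \right)} - (- \frac{49}{32} - \log{\left(\frac{11}{16} \right)}) = 2.
So G(x) = - \frac{x^{4}}{2} + 2 x^{2} - \log{\left(x^{4} + \frac{x^{2}}{2} + \frac{1}{2} \right)}.
Check: d/dx[- \frac{x^{4}}{2} + 2 x^{2} - \log{\left(x^{4} + \frac{x^{2}}{2} + \frac{1}{2} \right)}] = \frac{- 4 x^{7} + 6 x^{5} - 6 x^{3} + 2 x}{2 x^{4} + x^{2} + 1}, which equals G'(x).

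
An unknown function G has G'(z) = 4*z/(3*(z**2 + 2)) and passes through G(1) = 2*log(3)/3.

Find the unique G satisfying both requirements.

G'(z) matches the chain-rule pattern g'(h)*h' with inner function h(z) = z**2 + 2; substituting u = h(z) collapses the integral.
A general antiderivative is 2*log(z**2 + 2)/3 + C.
The condition gives C = 2*log(3)/3 - (2*log(3)/3) = 0.
So G(z) = 2*log(z**2 + 2)/3.
Check: d/dz[2*log(z**2 + 2)/3] = 4*z/(3*z**2 + 6), which equals G'(z).

G(z) = 2*log(z**2 + 2)/3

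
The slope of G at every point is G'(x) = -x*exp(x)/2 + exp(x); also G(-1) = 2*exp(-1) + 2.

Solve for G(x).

G(x) = -(x*exp(x) - 3*exp(x) - 4)/2

Recognize the product-rule pattern: G'(x) = u'v + uv' with u = 3/2 - x/2, v = exp(x), so integration by parts undoes it.
A general antiderivative is (3 - x)*exp(x)/2 + C.
The condition gives C = 2*exp(-1) + 2 - (2*exp(-1)) = 2.
So G(x) = -(x*exp(x) - 3*exp(x) - 4)/2.
Check: d/dx[-(x*exp(x) - 3*exp(x) - 4)/2] = -x*exp(x)/2 + exp(x) = G'(x).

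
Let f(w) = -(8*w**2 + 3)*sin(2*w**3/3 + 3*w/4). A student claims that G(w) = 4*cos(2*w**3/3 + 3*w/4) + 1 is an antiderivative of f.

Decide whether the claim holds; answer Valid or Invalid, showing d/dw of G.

Valid: G'(w) = f(w).

d/dw[G] = -8*w**2*sin(2*w**3/3 + 3*w/4) - 3*sin(2*w**3/3 + 3*w/4)
This equals f(w) exactly, so the claim holds.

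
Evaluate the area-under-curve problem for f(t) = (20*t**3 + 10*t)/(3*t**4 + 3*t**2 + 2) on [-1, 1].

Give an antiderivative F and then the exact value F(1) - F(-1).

Antiderivative: F(t) = 5*log(t**4 + t**2 + 2/3)/3; value = 0

f matches the chain-rule pattern g'(h)*h' with inner function h(t) = 2*t**4 + 2*t**2 + 4/3; substituting u = h(t) collapses the integral.
F(t) = 5*log(t**4 + t**2 + 2/3)/3 is an antiderivative of f.
Check: d/dt[5*log(t**4 + t**2 + 2/3)/3] = (20*t**3 + 10*t)/(3*t**4 + 3*t**2 + 2) = f(t).
F(1) = 5*log(8/3)/3; F(-1) = 5*log(8/3)/3.
Integral = F(1) - F(-1) = 0.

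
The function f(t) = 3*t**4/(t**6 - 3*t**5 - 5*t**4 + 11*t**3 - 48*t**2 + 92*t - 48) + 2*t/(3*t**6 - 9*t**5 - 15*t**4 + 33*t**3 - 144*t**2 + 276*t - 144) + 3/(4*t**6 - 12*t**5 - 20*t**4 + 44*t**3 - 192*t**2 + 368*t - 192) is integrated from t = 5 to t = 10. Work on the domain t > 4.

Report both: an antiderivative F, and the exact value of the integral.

Antiderivative: F(t) = 9257*log(t - 4)/15120 - 8113*log(t - 1)/43200 - 967*log(t + 3)/5824 - 4031*log(t**2 + 4)/31200 + 613*atan(t/2)/3900 + 53/(720*t - 720); value = -4031*log(104)/31200 - 967*log(13)/5824 - 8113*log(9)/43200 - 613*atan(5/2)/3900 - 53/5184 + 613*atan(5)/3900 + 8113*log(4)/43200 + 967*log(8)/5824 + 4031*log(29)/31200 + 9257*log(6)/15120

The denominator factors as 12*(t - 4)*(t - 1)**2*(t + 3)*(t**2 + 4); partial fractions split f into directly integrable pieces: -(4031*t - 4904)/(15600*(t**2 + 4)) - 967/(5824*(t + 3)) - 8113/(43200*(t - 1)) - 53/(720*(t - 1)**2) + 9257/(15120*(t - 4)).
F(t) = 9257*log(t - 4)/15120 - 8113*log(t - 1)/43200 - 967*log(t + 3)/5824 - 4031*log(t**2 + 4)/31200 + 613*atan(t/2)/3900 + 53/(720*t - 720) is an antiderivative of f.
Check: d/dt[9257*log(t - 4)/15120 - 8113*log(t - 1)/43200 - 967*log(t + 3)/5824 - 4031*log(t**2 + 4)/31200 + 613*atan(t/2)/3900 + 53/(720*t - 720)] = (36*t**4 + 8*t + 9)/(12*t**6 - 36*t**5 - 60*t**4 + 132*t**3 - 576*t**2 + 1104*t - 576), which equals f(t).
F(10) = -4031*log(104)/31200 - 967*log(13)/5824 - 8113*log(9)/43200 + 53/6480 + 613*atan(5)/3900 + 9257*log(6)/15120; F(5) = -4031*log(29)/31200 - 967*log(8)/5824 - 8113*log(4)/43200 + 53/2880 + 613*atan(5/2)/3900.
Integral = F(10) - F(5) = -4031*log(104)/31200 - 967*log(13)/5824 - 8113*log(9)/43200 - 613*atan(5/2)/3900 - 53/5184 + 613*atan(5)/3900 + 8113*log(4)/43200 + 967*log(8)/5824 + 4031*log(29)/31200 + 9257*log(6)/15120.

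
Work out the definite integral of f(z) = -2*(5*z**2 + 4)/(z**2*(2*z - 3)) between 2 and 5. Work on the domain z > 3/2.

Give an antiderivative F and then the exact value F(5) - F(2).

Factor the denominator (z**2*(2*z - 3)) and decompose: f = -122/(9*(2*z - 3)) + 16/(9*z) + 8/(3*z**2); each piece integrates to a log, atan, or power term.
F(z) = (16*z*log(z) - 61*z*log(z - 3/2) - 24)/(9*z) is an antiderivative of f.
Check: d/dz[(16*z*log(z) - 61*z*log(z - 3/2) - 24)/(9*z)] = (-10*z**2 - 8)/(2*z**3 - 3*z**2), which equals f(z).
F(5) = -61*log(7/2)/9 - 8/15 + 16*log(5)/9; F(2) = -4/3 + 77*log(2)/9.
Integral = F(5) - F(2) = -61*log(7/2)/9 - 77*log(2)/9 + 4/5 + 16*log(5)/9.

Antiderivative: F(z) = (16*z*log(z) - 61*z*log(z - 3/2) - 24)/(9*z); value = -61*log(7/2)/9 - 77*log(2)/9 + 4/5 + 16*log(5)/9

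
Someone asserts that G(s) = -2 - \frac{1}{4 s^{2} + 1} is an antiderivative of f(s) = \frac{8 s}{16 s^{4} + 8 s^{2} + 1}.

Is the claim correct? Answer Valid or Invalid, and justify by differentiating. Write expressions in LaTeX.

d/ds[G] = \frac{8 s}{16 s^{4} + 8 s^{2} + 1}
This equals f(s) exactly, so the claim holds.

Valid: G'(s) = f(s).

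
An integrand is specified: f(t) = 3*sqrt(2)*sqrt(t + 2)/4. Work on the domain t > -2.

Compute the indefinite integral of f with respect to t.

Since d/dt undoes antidifferentiation here, F'(t) = f(t) is required of F(t).
Check: d/dt[(2*t + 4)**(3/2)/4] = 3*sqrt(2)*sqrt(t + 2)/4 = f(t).

F(t) = (2*t + 4)**(3/2)/4 + C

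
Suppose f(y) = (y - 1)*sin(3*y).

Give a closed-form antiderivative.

An antiderivative is F(y) = -y*cos(3*y)/3 + sin(3*y)/9 + cos(3*y)/3.

An antiderivative F(y) passes only if d/dy[F] lands on f(y) exactly.
Check: d/dy[-y*cos(3*y)/3 + sin(3*y)/9 + cos(3*y)/3] = y*sin(3*y) - sin(3*y), which equals f(y).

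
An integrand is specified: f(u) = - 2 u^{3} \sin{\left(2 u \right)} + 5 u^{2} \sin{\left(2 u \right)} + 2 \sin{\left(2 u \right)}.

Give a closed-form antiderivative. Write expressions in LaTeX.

Integrate term by term and add the pieces.
Check: d/du[u^{3} \cos{\left(2 u \right)} - \frac{3 u^{2} \sin{\left(2 u \right)}}{2} - \frac{5 u^{2} \cos{\left(2 u \right)}}{2} + \frac{5 u \sin{\left(2 u \right)}}{2} - \frac{3 u \cos{\left(2 u \right)}}{2} + \frac{3 \sin{\left(2 u \right)}}{4} + \frac{\cos{\left(2 u \right)}}{4}] = - 2 u^{3} \sin{\left(2 u \right)} + 5 u^{2} \sin{\left(2 u \right)} + 2 \sin{\left(2 u \right)} = f(u).

An antiderivative is F(u) = u^{3} \cos{\left(2 u \right)} - \frac{3 u^{2} \sin{\left(2 u \right)}}{2} - \frac{5 u^{2} \cos{\left(2 u \right)}}{2} + \frac{5 u \sin{\left(2 u \right)}}{2} - \frac{3 u \cos{\left(2 u \right)}}{2} + \frac{3 \sin{\left(2 u \right)}}{4} + \frac{\cos{\left(2 u \right)}}{4}.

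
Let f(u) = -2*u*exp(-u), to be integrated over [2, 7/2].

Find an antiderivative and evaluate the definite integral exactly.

Recognize the product-rule pattern: f = v'r + vr' with v = 2*u + 2, r = exp(-u), so integration by parts undoes it.
F(u) = (2*u + 2)*exp(-u) is an antiderivative of f.
Check: d/du[(2*u + 2)*exp(-u)] = -2*u*exp(-u) = f(u).
F(7/2) = 9*exp(-7/2); F(2) = 6*exp(-2).
Integral = F(7/2) - F(2) = -6*exp(-2) + 9*exp(-7/2).

Antiderivative: F(u) = (2*u + 2)*exp(-u); value = -6*exp(-2) + 9*exp(-7/2)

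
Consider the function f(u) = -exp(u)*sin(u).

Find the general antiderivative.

For F(u) to be correct the identity F'(u) - f(u) = 0 must hold.
Check: d/du[-exp(u)*sin(u)/2 + exp(u)*cos(u)/2] = -exp(u)*sin(u) = f(u).

F(u) = -exp(u)*sin(u)/2 + exp(u)*cos(u)/2 + C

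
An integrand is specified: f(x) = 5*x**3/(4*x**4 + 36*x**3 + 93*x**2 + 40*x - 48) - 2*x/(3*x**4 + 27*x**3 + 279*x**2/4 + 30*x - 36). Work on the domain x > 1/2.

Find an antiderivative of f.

The denominator factors as 3*(x + 4)**2*(2*x - 1)*(2*x + 3); partial fractions split f into directly integrable pieces: 103/(200*(2*x + 3)) - 17/(1944*(2*x - 1)) + 6056/(6075*(x + 4)) - 928/(135*(x + 4)**2).
Check: d/dx[(-425*x*log(x - 1/2) + 25029*x*log(x + 3/2) + 96896*x*log(x + 4) - 1700*log(x - 1/2) + 100116*log(x + 3/2) + 387584*log(x + 4) + 668160)/(97200*x + 388800)] = (15*x**3 - 8*x)/(12*x**4 + 108*x**3 + 279*x**2 + 120*x - 144), which equals f(x).

An antiderivative is F(x) = (-425*x*log(x - 1/2) + 25029*x*log(x + 3/2) + 96896*x*log(x + 4) - 1700*log(x - 1/2) + 100116*log(x + 3/2) + 387584*log(x + 4) + 668160)/(97200*x + 388800).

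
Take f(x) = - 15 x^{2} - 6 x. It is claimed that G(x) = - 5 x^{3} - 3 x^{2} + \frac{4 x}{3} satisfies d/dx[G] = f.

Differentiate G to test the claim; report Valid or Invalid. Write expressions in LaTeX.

d/dx[G] = - 15 x^{2} - 6 x + \frac{4}{3}
d/dx[G] - f(x) = \frac{4}{3} != 0.

Invalid: d/dx[G] - f = \frac{4}{3}, which is not 0.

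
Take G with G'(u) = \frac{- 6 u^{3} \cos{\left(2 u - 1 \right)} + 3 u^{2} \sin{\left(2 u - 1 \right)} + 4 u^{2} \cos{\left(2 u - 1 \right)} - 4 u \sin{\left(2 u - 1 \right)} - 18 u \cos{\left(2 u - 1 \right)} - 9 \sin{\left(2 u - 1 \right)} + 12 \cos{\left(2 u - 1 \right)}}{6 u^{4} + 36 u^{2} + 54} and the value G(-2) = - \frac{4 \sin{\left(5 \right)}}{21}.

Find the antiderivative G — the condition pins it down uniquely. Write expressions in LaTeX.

G(u) = - \frac{u \sin{\left(2 u - 1 \right)}}{2 u^{2} + 6} + \frac{2 \sin{\left(2 u - 1 \right)}}{6 u^{2} + 18}

A first test for any G(u): its u-derivative must equal the given G'(u).
A general antiderivative is - \frac{\left(u - \frac{2}{3}\right) \sin{\left(2 u - 1 \right)}}{2 u^{2} + 6} + C.
The condition gives C = - \frac{4 \sin{\left(5 \right)}}{21} - (- \frac{4 \sin{\left(5 \right)}}{21}) = 0.
So G(u) = - \frac{u \sin{\left(2 u - 1 \right)}}{2 u^{2} + 6} + \frac{2 \sin{\left(2 u - 1 \right)}}{6 u^{2} + 18}.
Check: d/du[- \frac{u \sin{\left(2 u - 1 \right)}}{2 u^{2} + 6} + \frac{2 \sin{\left(2 u - 1 \right)}}{6 u^{2} + 18}] = \frac{- 6 u^{3} \cos{\left(2 u - 1 \right)} + 3 u^{2} \sin{\left(2 u - 1 \right)} + 4 u^{2} \cos{\left(2 u - 1 \right)} - 4 u \sin{\left(2 u - 1 \right)} - 18 u \cos{\left(2 u - 1 \right)} - 9 \sin{\left(2 u - 1 \right)} + 12 \cos{\left(2 u - 1 \right)}}{6 u^{4} + 36 u^{2} + 54} = G'(u).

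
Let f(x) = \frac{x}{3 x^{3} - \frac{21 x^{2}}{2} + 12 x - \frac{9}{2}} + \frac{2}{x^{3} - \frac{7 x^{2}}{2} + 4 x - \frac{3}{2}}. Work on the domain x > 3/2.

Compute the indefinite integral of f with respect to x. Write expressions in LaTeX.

The denominator factors as 3 \left(x - 1\right)^{2} \left(2 x - 3\right); partial fractions split f into directly integrable pieces: \frac{20}{2 x - 3} - \frac{10}{x - 1} - \frac{14}{3 \left(x - 1\right)^{2}}.
Check: d/dx[- \frac{2 \left(- 15 x \log{\left(x - \frac{3}{2} \right)} + 15 x \log{\left(x - 1 \right)} + 15 \log{\left(x - \frac{3}{2} \right)} - 15 \log{\left(x - 1 \right)} - 7\right)}{3 \left(x - 1\right)}] = \frac{2 x + 12}{6 x^{3} - 21 x^{2} + 24 x - 9}, which equals f(x).

F(x) = - \frac{2 \left(- 15 x \log{\left(x - \frac{3}{2} \right)} + 15 x \log{\left(x - 1 \right)} + 15 \log{\left(x - \frac{3}{2} \right)} - 15 \log{\left(x - 1 \right)} - 7\right)}{3 \left(x - 1\right)} + C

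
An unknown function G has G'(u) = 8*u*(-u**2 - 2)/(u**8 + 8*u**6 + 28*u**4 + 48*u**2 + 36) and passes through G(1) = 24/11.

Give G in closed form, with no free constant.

G(u) = 2*(u**4 + 4*u**2 + 7)/(u**4 + 4*u**2 + 6)

G'(u) matches the chain-rule pattern g'(h)*h' with inner function h(u) = u**4 + 4*u**2 + 6; substituting w = h(u) collapses the integral.
A general antiderivative is 2/(u**4 + 4*u**2 + 6) + C.
The condition gives C = 24/11 - (2/11) = 2.
So G(u) = 2*(u**4 + 4*u**2 + 7)/(u**4 + 4*u**2 + 6).
Check: d/du[2*(u**4 + 4*u**2 + 7)/(u**4 + 4*u**2 + 6)] = (-8*u**3 - 16*u)/(u**8 + 8*u**6 + 28*u**4 + 48*u**2 + 36), which equals G'(u).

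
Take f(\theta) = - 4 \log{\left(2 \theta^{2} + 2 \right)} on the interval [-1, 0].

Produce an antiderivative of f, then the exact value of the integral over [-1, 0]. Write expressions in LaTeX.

Antiderivative: F(\theta) = - 4 \theta \log{\left(\theta^{2} + 1 \right)} - 4 \theta \log{\left(2 \right)} + 8 \theta - 8 \operatorname{atan}{\left(\theta \right)}; value = - 2 \pi - 4 \log{\left(4 \right)} + 8

A candidate is checked by its d/d\theta: the result must match f(\theta).
F(\theta) = - 4 \theta \log{\left(\theta^{2} + 1 \right)} - 4 \theta \log{\left(2 \right)} + 8 \theta - 8 \operatorname{atan}{\left(\theta \right)} is an antiderivative of f.
Check: d/d\theta[- 4 \theta \log{\left(\theta^{2} + 1 \right)} - 4 \theta \log{\left(2 \right)} + 8 \theta - 8 \operatorname{atan}{\left(\theta \right)}] = - 4 \log{\left(\theta^{2} + 1 \right)} - 4 \log{\left(2 \right)}, which equals f(\theta).
F(0) = 0; F(-1) = -8 + 8 \log{\left(2 \right)} + 2 \pi.
Integral = F(0) - F(-1) = - 2 \pi - 4 \log{\left(4 \right)} + 8.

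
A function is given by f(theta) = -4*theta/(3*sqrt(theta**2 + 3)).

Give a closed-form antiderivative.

An antiderivative is F(theta) = -4*sqrt(theta**2 + 3)/3.

f matches the chain-rule pattern g'(h)*h' with inner function h(theta) = theta**2 + 3; substituting u = h(theta) collapses the integral.
Check: d/dtheta[-4*sqrt(theta**2 + 3)/3] = -4*theta/(3*sqrt(theta**2 + 3)) = f(theta).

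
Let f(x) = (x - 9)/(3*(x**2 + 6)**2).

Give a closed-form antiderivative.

An antiderivative is F(x) = (-3*x - 2)/(12*x**2 + 72) - sqrt(6)*atan(sqrt(6)*x/6)/24.

Differentiate the proposed F(x) back; it has to land on f(x) exactly.
Check: d/dx[(-3*x - 2)/(12*x**2 + 72) - sqrt(6)*atan(sqrt(6)*x/6)/24] = (x - 9)/(3*x**4 + 36*x**2 + 108), which equals f(x).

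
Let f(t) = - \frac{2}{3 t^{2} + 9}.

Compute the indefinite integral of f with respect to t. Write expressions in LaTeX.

F(t) = - \frac{2 \sqrt{3} \operatorname{atan}{\left(\frac{\sqrt{3} t}{3} \right)}}{9} + C

Recover f(t) by differentiating a candidate F(t); any mismatch rules it out.
Check: d/dt[- \frac{2 \sqrt{3} \operatorname{atan}{\left(\frac{\sqrt{3} t}{3} \right)}}{9}] = - \frac{2}{3 t^{2} + 9} = f(t).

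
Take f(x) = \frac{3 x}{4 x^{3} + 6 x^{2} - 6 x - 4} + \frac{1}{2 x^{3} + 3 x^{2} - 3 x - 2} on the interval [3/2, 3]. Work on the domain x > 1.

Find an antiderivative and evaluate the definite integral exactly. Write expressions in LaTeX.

Factor the denominator (2 \left(x - 1\right) \left(x + 2\right) \left(2 x + 1\right)) and decompose: f = - \frac{1}{9 \left(2 x + 1\right)} - \frac{2}{9 \left(x + 2\right)} + \frac{5}{18 \left(x - 1\right)}; each piece integrates to a log, atan, or power term.
F(x) = - \frac{- 5 \log{\left(x - 1 \right)} + \log{\left(x + \frac{1}{2} \right)} + 4 \log{\left(x + 2 \right)}}{18} is an antiderivative of f.
Check: d/dx[- \frac{- 5 \log{\left(x - 1 \right)} + \log{\left(x + \frac{1}{2} \right)} + 4 \log{\left(x + 2 \right)}}{18}] = \frac{3 x + 2}{4 x^{3} + 6 x^{2} - 6 x - 4}, which equals f(x).
F(3) = - \frac{2 \log{\left(5 \right)}}{9} - \frac{\log{\left(\frac{7}{2} \right)}}{18} + \frac{5 \log{\left(2 \right)}}{18}; F(3/2) = - \frac{2 \log{\left(\frac{7}{2} \right)}}{9} - \frac{\log{\left(2 \right)}}{3}.
Integral = F(3) - F(3/2) = - \frac{2 \log{\left(5 \right)}}{9} + \frac{\log{\left(\frac{7}{2} \right)}}{6} + \frac{11 \log{\left(2 \right)}}{18}.

Antiderivative: F(x) = - \frac{- 5 \log{\left(x - 1 \right)} + \log{\left(x + \frac{1}{2} \right)} + 4 \log{\left(x + 2 \right)}}{18}; value = - \frac{2 \log{\left(5 \right)}}{9} + \frac{\log{\left(\frac{7}{2} \right)}}{6} + \frac{11 \log{\left(2 \right)}}{18}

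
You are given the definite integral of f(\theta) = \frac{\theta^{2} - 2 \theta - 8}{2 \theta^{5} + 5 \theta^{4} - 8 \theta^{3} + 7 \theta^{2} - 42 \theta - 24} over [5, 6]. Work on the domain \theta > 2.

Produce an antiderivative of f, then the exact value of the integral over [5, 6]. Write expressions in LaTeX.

Factor the denominator (\left(\theta - 2\right) \left(\theta + 4\right) \left(2 \theta + 1\right) \left(\theta^{2} + 3\right)) and decompose: f = - \frac{174 \theta - 373}{1729 \left(\theta^{2} + 3\right)} + \frac{108}{455 \left(2 \theta + 1\right)} + \frac{8}{399 \left(\theta + 4\right)} - \frac{4}{105 \left(\theta - 2\right)}; each piece integrates to a log, atan, or power term.
F(\theta) = - \frac{4 \log{\left(\theta - 2 \right)}}{105} + \frac{54 \log{\left(\theta + \frac{1}{2} \right)}}{455} + \frac{8 \log{\left(\theta + 4 \right)}}{399} - \frac{87 \log{\left(\theta^{2} + 3 \right)}}{1729} + \frac{373 \sqrt{3} \operatorname{atan}{\left(\frac{\sqrt{3} \theta}{3} \right)}}{5187} is an antiderivative of f.
Check: d/d\theta[- \frac{4 \log{\left(\theta - 2 \right)}}{105} + \frac{54 \log{\left(\theta + \frac{1}{2} \right)}}{455} + \frac{8 \log{\left(\theta + 4 \right)}}{399} - \frac{87 \log{\left(\theta^{2} + 3 \right)}}{1729} + \frac{373 \sqrt{3} \operatorname{atan}{\left(\frac{\sqrt{3} \theta}{3} \right)}}{5187}] = \frac{\theta^{2} - 2 \theta - 8}{2 \theta^{5} + 5 \theta^{4} - 8 \theta^{3} + 7 \theta^{2} - 42 \theta - 24} = f(\theta).
F(6) = - \frac{87 \log{\left(39 \right)}}{1729} - \frac{4 \log{\left(4 \right)}}{105} + \frac{8 \log{\left(10 \right)}}{399} + \frac{373 \sqrt{3} \operatorname{atan}{\left(2 \sqrt{3} \right)}}{5187} + \frac{54 \log{\left(\frac{13}{2} \right)}}{455}; F(5) = - \frac{87 \log{\left(28 \right)}}{1729} - \frac{4 \log{\left(3 \right)}}{105} + \frac{8 \log{\left(9 \right)}}{399} + \frac{373 \sqrt{3} \operatorname{atan}{\left(\frac{5 \sqrt{3}}{3} \right)}}{5187} + \frac{54 \log{\left(\frac{11}{2} \right)}}{455}.
Integral = F(6) - F(5) = - \frac{54 \log{\left(\frac{11}{2} \right)}}{455} - \frac{87 \log{\left(39 \right)}}{1729} - \frac{373 \sqrt{3} \operatorname{atan}{\left(\frac{5 \sqrt{3}}{3} \right)}}{5187} - \frac{4 \log{\left(4 \right)}}{105} - \frac{8 \log{\left(9 \right)}}{399} + \frac{4 \log{\left(3 \right)}}{105} + \frac{8 \log{\left(10 \right)}}{399} + \frac{373 \sqrt{3} \operatorname{atan}{\left(2 \sqrt{3} \right)}}{5187} + \frac{87 \log{\left(28 \right)}}{1729} + \frac{54 \log{\left(\frac{13}{2} \right)}}{455}.

Antiderivative: F(\theta) = - \frac{4 \log{\left(\theta - 2 \right)}}{105} + \frac{54 \log{\left(\theta + \frac{1}{2} \right)}}{455} + \frac{8 \log{\left(\theta + 4 \right)}}{399} - \frac{87 \log{\left(\theta^{2} + 3 \right)}}{1729} + \frac{373 \sqrt{3} \operatorname{atan}{\left(\frac{\sqrt{3} \theta}{3} \right)}}{5187}; value = - \frac{54 \log{\left(\frac{11}{2} \right)}}{455} - \frac{87 \log{\left(39 \right)}}{1729} - \frac{373 \sqrt{3} \operatorname{atan}{\left(\frac{5 \sqrt{3}}{3} \right)}}{5187} - \frac{4 \log{\left(4 \right)}}{105} - \frac{8 \log{\left(9 \right)}}{399} + \frac{4 \log{\left(3 \right)}}{105} + \frac{8 \log{\left(10 \right)}}{399} + \frac{373 \sqrt{3} \operatorname{atan}{\left(2 \sqrt{3} \right)}}{5187} + \frac{87 \log{\left(28 \right)}}{1729} + \frac{54 \log{\left(\frac{13}{2} \right)}}{455}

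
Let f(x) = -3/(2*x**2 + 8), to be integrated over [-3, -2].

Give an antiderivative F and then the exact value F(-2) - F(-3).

A first test for any F(x): its x-derivative must equal f(x) identically.
F(x) = -3*atan(x/2)/4 is an antiderivative of f.
Check: d/dx[-3*atan(x/2)/4] = -3/(2*x**2 + 8) = f(x).
F(-2) = 3*pi/16; F(-3) = 3*atan(3/2)/4.
Integral = F(-2) - F(-3) = -3*atan(3/2)/4 + 3*pi/16.

Antiderivative: F(x) = -3*atan(x/2)/4; value = -3*atan(3/2)/4 + 3*pi/16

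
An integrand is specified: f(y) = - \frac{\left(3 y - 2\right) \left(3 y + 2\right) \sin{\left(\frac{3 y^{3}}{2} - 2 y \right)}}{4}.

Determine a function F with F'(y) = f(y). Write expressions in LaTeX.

The substitution u = \frac{3 y^{3}}{2} - 2 y works: f is exactly (dF/du)*(du/dy) for that inner function.
Check: d/dy[\frac{\cos{\left(\frac{3 y^{3}}{2} - 2 y \right)}}{2}] = - \frac{9 y^{2} \sin{\left(\frac{3 y^{3}}{2} - 2 y \right)}}{4} + \sin{\left(\frac{3 y^{3}}{2} - 2 y \right)}, which equals f(y).

An antiderivative is F(y) = \frac{\cos{\left(\frac{3 y^{3}}{2} - 2 y \right)}}{2}.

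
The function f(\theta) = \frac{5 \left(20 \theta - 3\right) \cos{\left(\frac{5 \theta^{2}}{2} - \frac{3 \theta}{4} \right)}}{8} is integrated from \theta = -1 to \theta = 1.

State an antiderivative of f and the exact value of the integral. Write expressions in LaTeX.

Antiderivative: F(\theta) = \frac{5 \sin{\left(\frac{5 \theta^{2}}{2} - \frac{3 \theta}{4} \right)}}{2}; value = - \frac{5 \sin{\left(\frac{13}{4} \right)}}{2} + \frac{5 \sin{\left(\frac{7}{4} \right)}}{2}

The substitution u = \frac{5 \theta^{2}}{2} - \frac{3 \theta}{4} works: f is exactly (dF/du)*(du/d\theta) for that inner function.
F(\theta) = \frac{5 \sin{\left(\frac{5 \theta^{2}}{2} - \frac{3 \theta}{4} \right)}}{2} is an antiderivative of f.
Check: d/d\theta[\frac{5 \sin{\left(\frac{5 \theta^{2}}{2} - \frac{3 \theta}{4} \right)}}{2}] = \frac{25 \theta \cos{\left(\frac{5 \theta^{2}}{2} - \frac{3 \theta}{4} \right)}}{2} - \frac{15 \cos{\left(\frac{5 \theta^{2}}{2} - \frac{3 \theta}{4} \right)}}{8}, which equals f(\theta).
F(1) = \frac{5 \sin{\left(\frac{7}{4} \right)}}{2}; F(-1) = \frac{5 \sin{\left(\frac{13}{4} \right)}}{2}.
Integral = F(1) - F(-1) = - \frac{5 \sin{\left(\frac{13}{4} \right)}}{2} + \frac{5 \sin{\left(\frac{7}{4} \right)}}{2}.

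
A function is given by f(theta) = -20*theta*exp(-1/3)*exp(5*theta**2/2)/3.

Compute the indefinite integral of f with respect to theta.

The substitution u = 5*theta**2/2 - 1/3 works: f is exactly (dF/du)*(du/dtheta) for that inner function.
Check: d/dtheta[-4*exp(-1/3)*exp(5*theta**2/2)/3] = -20*theta*exp(-1/3)*exp(5*theta**2/2)/3 = f(theta).

F(theta) = -4*exp(-1/3)*exp(5*theta**2/2)/3 + C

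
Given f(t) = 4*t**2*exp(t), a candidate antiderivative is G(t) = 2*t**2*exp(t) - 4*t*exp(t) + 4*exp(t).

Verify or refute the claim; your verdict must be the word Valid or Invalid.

Invalid: d/dt[G] - f = -2*t**2*exp(t), which is not 0.

d/dt[G] = 2*t**2*exp(t)
d/dt[G] - f(t) = -2*t**2*exp(t) != 0.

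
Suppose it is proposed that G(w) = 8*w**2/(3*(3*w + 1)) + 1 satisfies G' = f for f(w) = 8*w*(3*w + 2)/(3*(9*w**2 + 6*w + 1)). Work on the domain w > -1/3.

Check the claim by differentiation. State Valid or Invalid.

Valid. The derivative of G reproduces f.

d/dw[G] = (24*w**2 + 16*w)/(27*w**2 + 18*w + 3)
This equals f(w) exactly, so the claim holds.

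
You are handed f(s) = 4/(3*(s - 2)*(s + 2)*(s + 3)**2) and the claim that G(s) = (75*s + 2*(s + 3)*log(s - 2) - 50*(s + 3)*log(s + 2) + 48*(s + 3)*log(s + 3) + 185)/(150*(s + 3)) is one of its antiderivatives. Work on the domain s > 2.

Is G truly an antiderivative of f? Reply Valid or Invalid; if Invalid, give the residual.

Valid - differentiating G returns exactly f.

d/ds[G] = 4/(3*s**4 + 18*s**3 + 15*s**2 - 72*s - 108)
This equals f(s) exactly, so the claim holds.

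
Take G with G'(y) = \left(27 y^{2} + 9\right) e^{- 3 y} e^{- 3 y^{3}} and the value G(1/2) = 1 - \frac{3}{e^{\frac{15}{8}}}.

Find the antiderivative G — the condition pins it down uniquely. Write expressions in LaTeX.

G'(y) matches the chain-rule pattern g'(h)*h' with inner function h(y) = - 3 y^{3} - 3 y; substituting u = h(y) collapses the integral.
A general antiderivative is - 3 e^{- 3 y^{3} - 3 y} + C.
The condition gives C = 1 - \frac{3}{e^{\frac{15}{8}}} - (- \frac{3}{e^{\frac{15}{8}}}) = 1.
So G(y) = 1 - 3 e^{- 3 y^{3} - 3 y}.
Check: d/dy[1 - 3 e^{- 3 y^{3} - 3 y}] = \left(27 y^{2} + 9\right) e^{- 3 y} e^{- 3 y^{3}} = G'(y).

G(y) = 1 - 3 e^{- 3 y^{3} - 3 y}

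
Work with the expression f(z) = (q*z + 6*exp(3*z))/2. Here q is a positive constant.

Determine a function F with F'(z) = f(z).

An antiderivative is F(z) = (q*z**2 + 4*exp(3*z))/4.

Recover f(z) by differentiating a candidate F(z); any mismatch rules it out.
Check: d/dz[(q*z**2 + 4*exp(3*z))/4] = q*z/2 + 3*exp(3*z), which equals f(z).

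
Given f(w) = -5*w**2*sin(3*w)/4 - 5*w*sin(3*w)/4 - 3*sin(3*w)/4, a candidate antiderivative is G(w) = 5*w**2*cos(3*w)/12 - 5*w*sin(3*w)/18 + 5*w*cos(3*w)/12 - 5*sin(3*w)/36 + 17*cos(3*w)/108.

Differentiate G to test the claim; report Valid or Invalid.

d/dw[G] = -5*w**2*sin(3*w)/4 - 5*w*sin(3*w)/4 - 3*sin(3*w)/4
This equals f(w) exactly, so the claim holds.

Valid - the claim checks out under differentiation.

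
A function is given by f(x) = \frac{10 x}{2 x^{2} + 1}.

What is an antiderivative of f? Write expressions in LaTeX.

An antiderivative is F(x) = \frac{5 \log{\left(2 x^{2} + 1 \right)}}{2}.

The substitution u = 2 x^{2} + 1 works: f is exactly (dF/du)*(du/dx) for that inner function.
Check: d/dx[\frac{5 \log{\left(2 x^{2} + 1 \right)}}{2}] = \frac{10 x}{2 x^{2} + 1} = f(x).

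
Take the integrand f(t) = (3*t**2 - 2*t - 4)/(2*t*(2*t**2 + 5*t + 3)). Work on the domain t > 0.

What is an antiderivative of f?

Factor the denominator (2*t*(t + 1)*(2*t + 3)) and decompose: f = 23/(6*(2*t + 3)) - 1/(2*(t + 1)) - 2/(3*t); each piece integrates to a log, atan, or power term.
Check: d/dt[-2*log(t)/3 - log(t + 1)/2 + 23*log(t + 3/2)/12] = (3*t**2 - 2*t - 4)/(4*t**3 + 10*t**2 + 6*t), which equals f(t).

An antiderivative is F(t) = -2*log(t)/3 - log(t + 1)/2 + 23*log(t + 3/2)/12.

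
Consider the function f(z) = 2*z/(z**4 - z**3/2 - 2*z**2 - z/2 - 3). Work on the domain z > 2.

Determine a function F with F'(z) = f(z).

An antiderivative is F(z) = 8*log(z - 2)/35 + 24*log(z + 3/2)/91 - 16*log(z**2 + 1)/65 - 4*atan(z)/65.

The denominator factors as (z - 2)*(2*z + 3)*(z**2 + 1); partial fractions split f into directly integrable pieces: -4*(8*z + 1)/(65*(z**2 + 1)) + 48/(91*(2*z + 3)) + 8/(35*(z - 2)).
Check: d/dz[8*log(z - 2)/35 + 24*log(z + 3/2)/91 - 16*log(z**2 + 1)/65 - 4*atan(z)/65] = 4*z/(2*z**4 - z**3 - 4*z**2 - z - 6), which equals f(z).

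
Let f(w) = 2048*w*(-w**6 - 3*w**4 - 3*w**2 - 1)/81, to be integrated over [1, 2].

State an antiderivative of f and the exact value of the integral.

Antiderivative: F(w) = -256*(w**2 + 1)**4/81; value = -51968/27

f matches the chain-rule pattern g'(h)*h' with inner function h(w) = 4*w**2/3 + 4/3; substituting u = h(w) collapses the integral.
F(w) = -256*(w**2 + 1)**4/81 is an antiderivative of f.
Check: d/dw[-256*(w**2 + 1)**4/81] = -2048*w**7/81 - 2048*w**5/27 - 2048*w**3/27 - 2048*w/81, which equals f(w).
F(2) = -160000/81; F(1) = -4096/81.
Integral = F(2) - F(1) = -51968/27.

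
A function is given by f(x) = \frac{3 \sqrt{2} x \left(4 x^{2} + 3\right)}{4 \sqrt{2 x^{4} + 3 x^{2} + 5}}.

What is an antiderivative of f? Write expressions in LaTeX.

An antiderivative is F(x) = \frac{3 \sqrt{2} \sqrt{2 x^{4} + 3 x^{2} + 5}}{4}.

The substitution u = x^{4} + \frac{3 x^{2}}{2} + \frac{5}{2} works: f is exactly (dF/du)*(du/dx) for that inner function.
Check: d/dx[\frac{3 \sqrt{2} \sqrt{2 x^{4} + 3 x^{2} + 5}}{4}] = \frac{12 \sqrt{2} x^{3} + 9 \sqrt{2} x}{4 \sqrt{2 x^{4} + 3 x^{2} + 5}}, which equals f(x).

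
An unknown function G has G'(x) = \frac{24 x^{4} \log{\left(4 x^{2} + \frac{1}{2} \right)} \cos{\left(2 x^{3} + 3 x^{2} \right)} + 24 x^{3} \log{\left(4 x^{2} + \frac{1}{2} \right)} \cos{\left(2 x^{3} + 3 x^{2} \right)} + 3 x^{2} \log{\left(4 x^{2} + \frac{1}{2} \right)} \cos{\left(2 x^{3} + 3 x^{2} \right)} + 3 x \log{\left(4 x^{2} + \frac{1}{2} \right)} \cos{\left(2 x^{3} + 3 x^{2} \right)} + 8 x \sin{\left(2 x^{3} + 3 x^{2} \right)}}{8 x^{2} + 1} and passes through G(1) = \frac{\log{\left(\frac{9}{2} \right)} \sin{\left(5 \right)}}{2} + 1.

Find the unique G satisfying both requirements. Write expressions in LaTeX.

G'(x) has the shape u'v + uv' for u = \frac{\log{\left(4 x^{2} + \frac{1}{2} \right)}}{2} and v = \sin{\left(2 x^{3} + 3 x^{2} \right)} — it is the derivative of the product u*v.
A general antiderivative is \frac{\log{\left(4 x^{2} + \frac{1}{2} \right)} \sin{\left(2 x^{3} + 3 x^{2} \right)}}{2} + C.
The condition gives C = \frac{\log{\left(\frac{9}{2} \right)} \sin{\left(5 \right)}}{2} + 1 - (\frac{\log{\left(\frac{9}{2} \right)} \sin{\left(5 \right)}}{2}) = 1.
So G(x) = \frac{\log{\left(4 x^{2} + \frac{1}{2} \right)} \sin{\left(2 x^{3} + 3 x^{2} \right)} + 2}{2}.
Check: d/dx[\frac{\log{\left(4 x^{2} + \frac{1}{2} \right)} \sin{\left(2 x^{3} + 3 x^{2} \right)} + 2}{2}] = \frac{24 x^{4} \log{\left(4 x^{2} + \frac{1}{2} \right)} \cos{\left(2 x^{3} + 3 x^{2} \right)} + 24 x^{3} \log{\left(4 x^{2} + \frac{1}{2} \right)} \cos{\left(2 x^{3} + 3 x^{2} \right)} + 3 x^{2} \log{\left(4 x^{2} + \frac{1}{2} \right)} \cos{\left(2 x^{3} + 3 x^{2} \right)} + 3 x \log{\left(4 x^{2} + \frac{1}{2} \right)} \cos{\left(2 x^{3} + 3 x^{2} \right)} + 8 x \sin{\left(2 x^{3} + 3 x^{2} \right)}}{8 x^{2} + 1} = G'(x).

G(x) = \frac{\log{\left(4 x^{2} + \frac{1}{2} \right)} \sin{\left(2 x^{3} + 3 x^{2} \right)} + 2}{2}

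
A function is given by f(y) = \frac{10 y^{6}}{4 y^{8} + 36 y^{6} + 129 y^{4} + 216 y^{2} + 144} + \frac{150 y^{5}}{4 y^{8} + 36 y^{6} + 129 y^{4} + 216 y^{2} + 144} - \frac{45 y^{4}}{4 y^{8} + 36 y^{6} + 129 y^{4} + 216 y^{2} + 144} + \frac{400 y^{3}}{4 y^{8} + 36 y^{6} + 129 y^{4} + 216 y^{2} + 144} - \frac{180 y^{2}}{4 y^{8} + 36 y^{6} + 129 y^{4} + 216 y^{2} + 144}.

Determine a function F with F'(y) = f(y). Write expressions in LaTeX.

Recognize the product-rule pattern: f = u'v + uv' with u = - \frac{5}{3 \left(\frac{2 y^{4}}{3} + 3 y^{2} + 4\right)}, v = - \frac{5 y^{4}}{3} + y^{3}, so integration by parts undoes it.
Check: d/dy[- \frac{5 \left(- \frac{5 y^{4}}{3} + y^{3}\right)}{3 \left(\frac{2 y^{4}}{3} + 3 y^{2} + 4\right)}] = \frac{10 y^{6} + 150 y^{5} - 45 y^{4} + 400 y^{3} - 180 y^{2}}{4 y^{8} + 36 y^{6} + 129 y^{4} + 216 y^{2} + 144}, which equals f(y).

An antiderivative is F(y) = - \frac{5 \left(- \frac{5 y^{4}}{3} + y^{3}\right)}{3 \left(\frac{2 y^{4}}{3} + 3 y^{2} + 4\right)}.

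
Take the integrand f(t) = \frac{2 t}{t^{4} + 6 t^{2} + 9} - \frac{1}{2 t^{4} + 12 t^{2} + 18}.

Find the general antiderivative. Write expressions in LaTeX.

Integrate term by term and add the pieces.
Check: d/dt[- \frac{t}{12 t^{2} + 36} - \frac{\sqrt{3} \operatorname{atan}{\left(\frac{\sqrt{3} t}{3} \right)}}{36} - \frac{12}{12 t^{2} + 36}] = \frac{4 t - 1}{2 t^{4} + 12 t^{2} + 18}, which equals f(t).

F(t) = - \frac{t}{12 t^{2} + 36} - \frac{\sqrt{3} \operatorname{atan}{\left(\frac{\sqrt{3} t}{3} \right)}}{36} - \frac{12}{12 t^{2} + 36} + C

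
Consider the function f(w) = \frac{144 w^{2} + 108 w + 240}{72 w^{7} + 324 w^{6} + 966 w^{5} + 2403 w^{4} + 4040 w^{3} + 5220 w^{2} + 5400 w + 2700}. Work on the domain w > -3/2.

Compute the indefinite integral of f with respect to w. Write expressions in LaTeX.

F(w) = - \frac{6}{\left(2 w + 3\right)^{2} \left(3 w^{2} + 10\right)} + C

f has the shape u'v + uv' for u = - \frac{3}{\left(2 w + 3\right)^{2}} and v = \frac{1}{\frac{3 w^{2}}{2} + 5} — it is the derivative of the product u*v.
Check: d/dw[- \frac{6}{\left(2 w + 3\right)^{2} \left(3 w^{2} + 10\right)}] = \frac{144 w^{2} + 108 w + 240}{72 w^{7} + 324 w^{6} + 966 w^{5} + 2403 w^{4} + 4040 w^{3} + 5220 w^{2} + 5400 w + 2700} = f(w).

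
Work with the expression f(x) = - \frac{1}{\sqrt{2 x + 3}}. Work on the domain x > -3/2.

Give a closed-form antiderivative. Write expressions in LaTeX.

Differentiate the proposed F(x) back; it has to land on f(x) exactly.
Check: d/dx[- \sqrt{2 x + 3}] = - \frac{1}{\sqrt{2 x + 3}} = f(x).

An antiderivative is F(x) = - \sqrt{2 x + 3}.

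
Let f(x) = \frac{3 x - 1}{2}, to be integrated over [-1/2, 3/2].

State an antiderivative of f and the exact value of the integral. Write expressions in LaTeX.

Recover f(x) by differentiating a candidate F(x); any mismatch rules it out.
F(x) = \frac{x \left(3 x - 2\right)}{4} is an antiderivative of f.
Check: d/dx[\frac{x \left(3 x - 2\right)}{4}] = \frac{3 x}{2} - \frac{1}{2}, which equals f(x).
F(3/2) = \frac{15}{16}; F(-1/2) = \frac{7}{16}.
Integral = F(3/2) - F(-1/2) = \frac{1}{2}.

Antiderivative: F(x) = \frac{x \left(3 x - 2\right)}{4}; value = \frac{1}{2}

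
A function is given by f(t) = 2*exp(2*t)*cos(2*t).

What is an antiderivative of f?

An antiderivative is F(t) = (sin(2*t) + cos(2*t))*exp(2*t)/2.

Check any antiderivative F(t) by computing F'(t) and comparing it with f(t).
Check: d/dt[(sin(2*t) + cos(2*t))*exp(2*t)/2] = 2*exp(2*t)*cos(2*t) = f(t).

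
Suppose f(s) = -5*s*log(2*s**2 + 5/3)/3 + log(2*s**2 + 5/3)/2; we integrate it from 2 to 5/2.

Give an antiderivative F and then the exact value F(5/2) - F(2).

Antiderivative: F(s) = 5*s**2/6 - s + (-5*s**2/6 + s/2)*log(2*s**2 + 5/3) - 25*log(s**2 + 5/6)/36 + sqrt(30)*atan(sqrt(30)*s/5)/6; value = -95*log(85/6)/24 - 25*log(85/12)/36 - sqrt(30)*atan(2*sqrt(30)/5)/6 + 25*log(29/6)/36 + sqrt(30)*atan(sqrt(30)/2)/6 + 11/8 + 7*log(29/3)/3

The integrand splits into summands that can be handled one at a time.
F(s) = 5*s**2/6 - s + (-5*s**2/6 + s/2)*log(2*s**2 + 5/3) - 25*log(s**2 + 5/6)/36 + sqrt(30)*atan(sqrt(30)*s/5)/6 is an antiderivative of f.
Check: d/ds[5*s**2/6 - s + (-5*s**2/6 + s/2)*log(2*s**2 + 5/3) - 25*log(s**2 + 5/6)/36 + sqrt(30)*atan(sqrt(30)*s/5)/6] = -5*s*log(2*s**2 + 5/3)/3 + log(2*s**2 + 5/3)/2 = f(s).
F(5/2) = -95*log(85/6)/24 - 25*log(85/12)/36 + sqrt(30)*atan(sqrt(30)/2)/6 + 65/24; F(2) = -7*log(29/3)/3 - 25*log(29/6)/36 + sqrt(30)*atan(2*sqrt(30)/5)/6 + 4/3.
Integral = F(5/2) - F(2) = -95*log(85/6)/24 - 25*log(85/12)/36 - sqrt(30)*atan(2*sqrt(30)/5)/6 + 25*log(29/6)/36 + sqrt(30)*atan(sqrt(30)/2)/6 + 11/8 + 7*log(29/3)/3.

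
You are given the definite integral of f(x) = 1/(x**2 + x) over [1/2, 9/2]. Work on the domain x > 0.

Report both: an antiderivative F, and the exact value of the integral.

Factor the denominator (x*(x + 1)) and decompose: f = -1/(x + 1) + 1/x; each piece integrates to a log, atan, or power term.
F(x) = log(x) - log(x + 1) is an antiderivative of f.
Check: d/dx[log(x) - log(x + 1)] = 1/(x**2 + x) = f(x).
F(9/2) = -log(11/2) + log(9/2); F(1/2) = -log(2) - log(3/2).
Integral = F(9/2) - F(1/2) = -log(11/2) + log(3/2) + log(2) + log(9/2).

Antiderivative: F(x) = log(x) - log(x + 1); value = -log(11/2) + log(3/2) + log(2) + log(9/2)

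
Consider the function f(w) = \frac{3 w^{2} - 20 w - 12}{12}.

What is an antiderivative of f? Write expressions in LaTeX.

An antiderivative is F(w) = \frac{w^{3}}{12} - \frac{5 w^{2}}{6} - w.

Differentiate the proposed F(w) back; it has to land on f(w) exactly.
Check: d/dw[\frac{w^{3}}{12} - \frac{5 w^{2}}{6} - w] = \frac{w^{2}}{4} - \frac{5 w}{3} - 1, which equals f(w).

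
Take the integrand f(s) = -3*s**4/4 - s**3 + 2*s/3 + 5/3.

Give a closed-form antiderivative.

An antiderivative is F(s) = -3*s**5/20 - s**4/4 + s**2/3 + 5*s/3.

The integrand splits into summands that can be handled one at a time.
Check: d/ds[-3*s**5/20 - s**4/4 + s**2/3 + 5*s/3] = -3*s**4/4 - s**3 + 2*s/3 + 5/3 = f(s).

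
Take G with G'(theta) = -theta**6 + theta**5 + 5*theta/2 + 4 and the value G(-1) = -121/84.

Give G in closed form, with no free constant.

G(theta) = -(12*theta**7 - 14*theta**6 - 105*theta**2 - 336*theta - 84)/84

Integrate term by term and add the pieces.
A general antiderivative is -theta**7/7 + theta**6/6 + 5*theta**2/4 + 4*theta + C.
The condition gives C = -121/84 - (-205/84) = 1.
So G(theta) = -(12*theta**7 - 14*theta**6 - 105*theta**2 - 336*theta - 84)/84.
Check: d/dtheta[-(12*theta**7 - 14*theta**6 - 105*theta**2 - 336*theta - 84)/84] = -theta**6 + theta**5 + 5*theta/2 + 4 = G'(theta).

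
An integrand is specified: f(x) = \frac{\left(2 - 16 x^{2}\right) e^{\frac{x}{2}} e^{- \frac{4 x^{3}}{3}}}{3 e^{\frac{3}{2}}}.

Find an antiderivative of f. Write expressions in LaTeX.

An antiderivative is F(x) = \frac{4 e^{- \frac{4 x^{3}}{3} + \frac{x}{2} - \frac{3}{2}}}{3}.

The substitution u = - \frac{4 x^{3}}{3} + \frac{x}{2} - \frac{3}{2} works: f is exactly (dF/du)*(du/dx) for that inner function.
Check: d/dx[\frac{4 e^{- \frac{4 x^{3}}{3} + \frac{x}{2} - \frac{3}{2}}}{3}] = \frac{\left(2 - 16 x^{2}\right) e^{\frac{x}{2}} e^{- \frac{4 x^{3}}{3}}}{3 e^{\frac{3}{2}}} = f(x).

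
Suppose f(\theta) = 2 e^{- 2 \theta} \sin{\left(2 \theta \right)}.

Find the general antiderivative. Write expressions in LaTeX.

Differentiate the proposed F(\theta) back; it has to land on f(\theta) exactly.
Check: d/d\theta[\frac{\left(- \sin{\left(2 \theta \right)} - \cos{\left(2 \theta \right)}\right) e^{- 2 \theta}}{2}] = 2 e^{- 2 \theta} \sin{\left(2 \theta \right)} = f(\theta).

F(\theta) = \frac{\left(- \sin{\left(2 \theta \right)} - \cos{\left(2 \theta \right)}\right) e^{- 2 \theta}}{2} + C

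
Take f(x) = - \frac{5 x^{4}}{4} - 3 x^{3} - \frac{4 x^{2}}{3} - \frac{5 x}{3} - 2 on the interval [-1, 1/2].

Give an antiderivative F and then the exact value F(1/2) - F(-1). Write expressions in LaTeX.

Integrate term by term and add the pieces.
F(x) = - \frac{x^{5}}{4} - \frac{3 x^{4}}{4} - \frac{4 x^{3}}{9} - \frac{5 x^{2}}{6} - 2 x is an antiderivative of f.
Check: d/dx[- \frac{x^{5}}{4} - \frac{3 x^{4}}{4} - \frac{4 x^{3}}{9} - \frac{5 x^{2}}{6} - 2 x] = - \frac{5 x^{4}}{4} - 3 x^{3} - \frac{4 x^{2}}{3} - \frac{5 x}{3} - 2 = f(x).
F(1/2) = - \frac{1519}{1152}; F(-1) = \frac{10}{9}.
Integral = F(1/2) - F(-1) = - \frac{311}{128}.

Antiderivative: F(x) = - \frac{x^{5}}{4} - \frac{3 x^{4}}{4} - \frac{4 x^{3}}{9} - \frac{5 x^{2}}{6} - 2 x; value = - \frac{311}{128}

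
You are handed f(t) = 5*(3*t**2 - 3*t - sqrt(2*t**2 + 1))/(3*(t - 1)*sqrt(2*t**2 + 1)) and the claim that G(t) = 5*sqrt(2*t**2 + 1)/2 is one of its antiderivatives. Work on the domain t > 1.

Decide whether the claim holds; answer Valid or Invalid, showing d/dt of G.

d/dt[G] = 5*t/sqrt(2*t**2 + 1)
d/dt[G] - f(t) = 5/(3*t - 3) != 0.

Invalid: d/dt[G] - f = 5/(3*t - 3), which is not 0.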